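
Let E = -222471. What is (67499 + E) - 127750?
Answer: -282722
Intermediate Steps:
(67499 + E) - 127750 = (67499 - 222471) - 127750 = -154972 - 127750 = -282722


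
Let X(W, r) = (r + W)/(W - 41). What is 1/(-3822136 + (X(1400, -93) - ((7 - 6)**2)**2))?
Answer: -1359/5194282876 ≈ -2.6163e-7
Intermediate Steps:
X(W, r) = (W + r)/(-41 + W)
1/(-3822136 + (X(1400, -93) - ((7 - 6)**2)**2)) = 1/(-3822136 + ((1400 - 93)/(-41 + 1400) - ((7 - 6)**2)**2)) = 1/(-3822136 + (1307/1359 - (1**2)**2)) = 1/(-3822136 + ((1/1359)*1307 - 1*1**2)) = 1/(-3822136 + (1307/1359 - 1*1)) = 1/(-3822136 + (1307/1359 - 1)) = 1/(-3822136 - 52/1359) = 1/(-5194282876/1359) = -1359/5194282876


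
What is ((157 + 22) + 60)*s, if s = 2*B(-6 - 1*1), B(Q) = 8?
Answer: 3824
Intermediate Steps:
s = 16 (s = 2*8 = 16)
((157 + 22) + 60)*s = ((157 + 22) + 60)*16 = (179 + 60)*16 = 239*16 = 3824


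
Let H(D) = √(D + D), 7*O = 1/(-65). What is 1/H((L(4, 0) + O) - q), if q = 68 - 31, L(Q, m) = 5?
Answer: -I*√13250510/29122 ≈ -0.125*I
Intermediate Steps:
O = -1/455 (O = (⅐)/(-65) = (⅐)*(-1/65) = -1/455 ≈ -0.0021978)
q = 37
H(D) = √2*√D (H(D) = √(2*D) = √2*√D)
1/H((L(4, 0) + O) - q) = 1/(√2*√((5 - 1/455) - 1*37)) = 1/(√2*√(2274/455 - 37)) = 1/(√2*√(-14561/455)) = 1/(√2*(I*√6625255/455)) = 1/(I*√13250510/455) = -I*√13250510/29122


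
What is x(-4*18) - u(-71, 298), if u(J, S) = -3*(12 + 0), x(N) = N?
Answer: -36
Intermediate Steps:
u(J, S) = -36 (u(J, S) = -3*12 = -36)
x(-4*18) - u(-71, 298) = -4*18 - 1*(-36) = -72 + 36 = -36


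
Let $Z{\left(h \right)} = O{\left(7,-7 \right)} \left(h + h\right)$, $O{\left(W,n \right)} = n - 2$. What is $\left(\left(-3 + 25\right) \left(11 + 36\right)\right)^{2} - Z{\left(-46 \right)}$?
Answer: $1068328$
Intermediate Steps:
$O{\left(W,n \right)} = -2 + n$ ($O{\left(W,n \right)} = n - 2 = -2 + n$)
$Z{\left(h \right)} = - 18 h$ ($Z{\left(h \right)} = \left(-2 - 7\right) \left(h + h\right) = - 9 \cdot 2 h = - 18 h$)
$\left(\left(-3 + 25\right) \left(11 + 36\right)\right)^{2} - Z{\left(-46 \right)} = \left(\left(-3 + 25\right) \left(11 + 36\right)\right)^{2} - \left(-18\right) \left(-46\right) = \left(22 \cdot 47\right)^{2} - 828 = 1034^{2} - 828 = 1069156 - 828 = 1068328$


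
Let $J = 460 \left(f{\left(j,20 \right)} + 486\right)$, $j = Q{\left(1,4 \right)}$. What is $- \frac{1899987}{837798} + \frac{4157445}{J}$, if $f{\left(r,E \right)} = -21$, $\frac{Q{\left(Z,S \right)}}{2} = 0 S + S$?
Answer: $\frac{1486324583}{86572460} \approx 17.169$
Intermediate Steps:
$Q{\left(Z,S \right)} = 2 S$ ($Q{\left(Z,S \right)} = 2 \left(0 S + S\right) = 2 \left(0 + S\right) = 2 S$)
$j = 8$ ($j = 2 \cdot 4 = 8$)
$J = 213900$ ($J = 460 \left(-21 + 486\right) = 460 \cdot 465 = 213900$)
$- \frac{1899987}{837798} + \frac{4157445}{J} = - \frac{1899987}{837798} + \frac{4157445}{213900} = \left(-1899987\right) \frac{1}{837798} + 4157445 \cdot \frac{1}{213900} = - \frac{633329}{279266} + \frac{277163}{14260} = \frac{1486324583}{86572460}$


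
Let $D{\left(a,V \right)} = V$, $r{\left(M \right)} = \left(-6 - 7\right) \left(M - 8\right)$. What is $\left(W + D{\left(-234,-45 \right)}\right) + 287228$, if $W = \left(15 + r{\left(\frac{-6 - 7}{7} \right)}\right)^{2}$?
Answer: $\frac{15075971}{49} \approx 3.0767 \cdot 10^{5}$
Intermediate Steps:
$r{\left(M \right)} = 104 - 13 M$ ($r{\left(M \right)} = - 13 \left(-8 + M\right) = 104 - 13 M$)
$W = \frac{1004004}{49}$ ($W = \left(15 + \left(104 - 13 \frac{-6 - 7}{7}\right)\right)^{2} = \left(15 + \left(104 - 13 \left(-6 - 7\right) \frac{1}{7}\right)\right)^{2} = \left(15 + \left(104 - 13 \left(\left(-13\right) \frac{1}{7}\right)\right)\right)^{2} = \left(15 + \left(104 - - \frac{169}{7}\right)\right)^{2} = \left(15 + \left(104 + \frac{169}{7}\right)\right)^{2} = \left(15 + \frac{897}{7}\right)^{2} = \left(\frac{1002}{7}\right)^{2} = \frac{1004004}{49} \approx 20490.0$)
$\left(W + D{\left(-234,-45 \right)}\right) + 287228 = \left(\frac{1004004}{49} - 45\right) + 287228 = \frac{1001799}{49} + 287228 = \frac{15075971}{49}$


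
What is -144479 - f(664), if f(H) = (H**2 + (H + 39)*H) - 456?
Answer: -1051711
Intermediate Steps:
f(H) = -456 + H**2 + H*(39 + H) (f(H) = (H**2 + (39 + H)*H) - 456 = (H**2 + H*(39 + H)) - 456 = -456 + H**2 + H*(39 + H))
-144479 - f(664) = -144479 - (-456 + 2*664**2 + 39*664) = -144479 - (-456 + 2*440896 + 25896) = -144479 - (-456 + 881792 + 25896) = -144479 - 1*907232 = -144479 - 907232 = -1051711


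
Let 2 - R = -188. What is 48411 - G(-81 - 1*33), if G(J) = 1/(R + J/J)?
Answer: 9246500/191 ≈ 48411.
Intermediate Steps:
R = 190 (R = 2 - 1*(-188) = 2 + 188 = 190)
G(J) = 1/191 (G(J) = 1/(190 + J/J) = 1/(190 + 1) = 1/191)
48411 - G(-81 - 1*33) = 48411 - 1*1/191 = 48411 - 1/191 = 9246500/191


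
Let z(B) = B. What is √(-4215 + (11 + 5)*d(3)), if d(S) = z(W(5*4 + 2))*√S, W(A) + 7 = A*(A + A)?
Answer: √(-4215 + 15376*√3) ≈ 149.72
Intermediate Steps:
W(A) = -7 + 2*A² (W(A) = -7 + A*(A + A) = -7 + A*(2*A) = -7 + 2*A²)
d(S) = 961*√S (d(S) = (-7 + 2*(5*4 + 2)²)*√S = (-7 + 2*(20 + 2)²)*√S = (-7 + 2*22²)*√S = (-7 + 2*484)*√S = (-7 + 968)*√S = 961*√S)
√(-4215 + (11 + 5)*d(3)) = √(-4215 + (11 + 5)*(961*√3)) = √(-4215 + 16*(961*√3)) = √(-4215 + 15376*√3)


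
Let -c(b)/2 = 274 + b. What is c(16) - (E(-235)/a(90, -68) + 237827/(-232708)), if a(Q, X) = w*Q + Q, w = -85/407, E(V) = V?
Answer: -6932677793/12042639 ≈ -575.68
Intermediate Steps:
c(b) = -548 - 2*b (c(b) = -2*(274 + b) = -548 - 2*b)
w = -85/407 (w = -85*1/407 = -85/407 ≈ -0.20885)
a(Q, X) = 322*Q/407 (a(Q, X) = -85*Q/407 + Q = 322*Q/407)
c(16) - (E(-235)/a(90, -68) + 237827/(-232708)) = (-548 - 2*16) - (-235/((322/407)*90) + 237827/(-232708)) = (-548 - 32) - (-235/28980/407 + 237827*(-1/232708)) = -580 - (-235*407/28980 - 237827/232708) = -580 - (-19129/5796 - 237827/232708) = -580 - 1*(-52052827/12042639) = -580 + 52052827/12042639 = -6932677793/12042639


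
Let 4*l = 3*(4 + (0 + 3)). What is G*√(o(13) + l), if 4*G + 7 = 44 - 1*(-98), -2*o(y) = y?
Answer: 135*I*√5/8 ≈ 37.734*I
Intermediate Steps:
o(y) = -y/2
G = 135/4 (G = -7/4 + (44 - 1*(-98))/4 = -7/4 + (44 + 98)/4 = -7/4 + (¼)*142 = -7/4 + 71/2 = 135/4 ≈ 33.750)
l = 21/4 (l = (3*(4 + (0 + 3)))/4 = (3*(4 + 3))/4 = (3*7)/4 = (¼)*21 = 21/4 ≈ 5.2500)
G*√(o(13) + l) = 135*√(-½*13 + 21/4)/4 = 135*√(-13/2 + 21/4)/4 = 135*√(-5/4)/4 = 135*(I*√5/2)/4 = 135*I*√5/8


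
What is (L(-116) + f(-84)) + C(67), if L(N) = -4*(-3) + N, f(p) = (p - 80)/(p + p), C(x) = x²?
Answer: 184211/42 ≈ 4386.0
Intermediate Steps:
f(p) = (-80 + p)/(2*p) (f(p) = (-80 + p)/((2*p)) = (-80 + p)*(1/(2*p)) = (-80 + p)/(2*p))
L(N) = 12 + N
(L(-116) + f(-84)) + C(67) = ((12 - 116) + (½)*(-80 - 84)/(-84)) + 67² = (-104 + (½)*(-1/84)*(-164)) + 4489 = (-104 + 41/42) + 4489 = -4327/42 + 4489 = 184211/42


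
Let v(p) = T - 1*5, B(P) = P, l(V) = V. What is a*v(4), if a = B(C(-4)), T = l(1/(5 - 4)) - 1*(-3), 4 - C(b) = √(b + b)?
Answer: -4 + 2*I*√2 ≈ -4.0 + 2.8284*I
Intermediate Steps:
C(b) = 4 - √2*√b (C(b) = 4 - √(b + b) = 4 - √(2*b) = 4 - √2*√b)
T = 4 (T = 1/(5 - 4) - 1*(-3) = 1/1 + 3 = 1 + 3 = 4)
v(p) = -1 (v(p) = 4 - 1*5 = 4 - 5 = -1)
a = 4 - 2*I*√2 (a = 4 - √2*√(-4) = 4 - √2*2*I = 4 - 2*I*√2 ≈ 4.0 - 2.8284*I)
a*v(4) = (4 - 2*I*√2)*(-1) = -4 + 2*I*√2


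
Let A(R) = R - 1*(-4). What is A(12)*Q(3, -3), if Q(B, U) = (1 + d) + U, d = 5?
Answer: 48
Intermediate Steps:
A(R) = 4 + R (A(R) = R + 4 = 4 + R)
Q(B, U) = 6 + U (Q(B, U) = (1 + 5) + U = 6 + U)
A(12)*Q(3, -3) = (4 + 12)*(6 - 3) = 16*3 = 48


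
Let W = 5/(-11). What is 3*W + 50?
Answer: 535/11 ≈ 48.636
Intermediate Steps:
W = -5/11 (W = 5*(-1/11) = -5/11 ≈ -0.45455)
3*W + 50 = 3*(-5/11) + 50 = -15/11 + 50 = 535/11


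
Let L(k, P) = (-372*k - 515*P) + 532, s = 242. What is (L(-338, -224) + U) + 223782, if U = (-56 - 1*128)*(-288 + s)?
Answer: 473874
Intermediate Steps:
L(k, P) = 532 - 515*P - 372*k (L(k, P) = (-515*P - 372*k) + 532 = 532 - 515*P - 372*k)
U = 8464 (U = (-56 - 1*128)*(-288 + 242) = (-56 - 128)*(-46) = -184*(-46) = 8464)
(L(-338, -224) + U) + 223782 = ((532 - 515*(-224) - 372*(-338)) + 8464) + 223782 = ((532 + 115360 + 125736) + 8464) + 223782 = (241628 + 8464) + 223782 = 250092 + 223782 = 473874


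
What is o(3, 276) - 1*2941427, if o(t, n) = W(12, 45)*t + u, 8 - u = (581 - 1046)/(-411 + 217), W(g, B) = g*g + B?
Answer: -570525753/194 ≈ -2.9409e+6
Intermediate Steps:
W(g, B) = B + g**2 (W(g, B) = g**2 + B = B + g**2)
u = 1087/194 (u = 8 - (581 - 1046)/(-411 + 217) = 8 - (-465)/(-194) = 8 - (-465)*(-1)/194 = 8 - 1*465/194 = 8 - 465/194 = 1087/194 ≈ 5.6031)
o(t, n) = 1087/194 + 189*t (o(t, n) = (45 + 12**2)*t + 1087/194 = (45 + 144)*t + 1087/194 = 189*t + 1087/194 = 1087/194 + 189*t)
o(3, 276) - 1*2941427 = (1087/194 + 189*3) - 1*2941427 = (1087/194 + 567) - 2941427 = 111085/194 - 2941427 = -570525753/194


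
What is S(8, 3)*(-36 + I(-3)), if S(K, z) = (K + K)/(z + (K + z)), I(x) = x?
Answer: -312/7 ≈ -44.571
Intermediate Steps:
S(K, z) = 2*K/(K + 2*z) (S(K, z) = (2*K)/(K + 2*z) = 2*K/(K + 2*z))
S(8, 3)*(-36 + I(-3)) = (2*8/(8 + 2*3))*(-36 - 3) = (2*8/(8 + 6))*(-39) = (2*8/14)*(-39) = (2*8*(1/14))*(-39) = (8/7)*(-39) = -312/7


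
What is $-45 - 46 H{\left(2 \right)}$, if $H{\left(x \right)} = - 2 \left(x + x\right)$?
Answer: $323$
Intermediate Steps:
$H{\left(x \right)} = - 4 x$ ($H{\left(x \right)} = - 2 \cdot 2 x = - 4 x$)
$-45 - 46 H{\left(2 \right)} = -45 - 46 \left(\left(-4\right) 2\right) = -45 - -368 = -45 + 368 = 323$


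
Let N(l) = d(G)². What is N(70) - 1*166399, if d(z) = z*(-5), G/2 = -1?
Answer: -166299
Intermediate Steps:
G = -2 (G = 2*(-1) = -2)
d(z) = -5*z
N(l) = 100 (N(l) = (-5*(-2))² = 10² = 100)
N(70) - 1*166399 = 100 - 1*166399 = 100 - 166399 = -166299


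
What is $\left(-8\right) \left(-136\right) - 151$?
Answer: $937$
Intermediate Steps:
$\left(-8\right) \left(-136\right) - 151 = 1088 - 151 = 937$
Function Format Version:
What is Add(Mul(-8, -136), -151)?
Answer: 937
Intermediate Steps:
Add(Mul(-8, -136), -151) = Add(1088, -151) = 937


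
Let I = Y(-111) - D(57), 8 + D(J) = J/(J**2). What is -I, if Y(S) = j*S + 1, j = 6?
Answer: 37450/57 ≈ 657.02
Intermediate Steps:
D(J) = -8 + 1/J (D(J) = -8 + J/(J**2) = -8 + J/J**2 = -8 + 1/J)
Y(S) = 1 + 6*S (Y(S) = 6*S + 1 = 1 + 6*S)
I = -37450/57 (I = (1 + 6*(-111)) - (-8 + 1/57) = (1 - 666) - (-8 + 1/57) = -665 - 1*(-455/57) = -665 + 455/57 = -37450/57 ≈ -657.02)
-I = -1*(-37450/57) = 37450/57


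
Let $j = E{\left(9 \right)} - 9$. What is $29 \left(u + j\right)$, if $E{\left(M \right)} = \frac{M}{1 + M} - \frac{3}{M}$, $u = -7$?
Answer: $- \frac{13427}{30} \approx -447.57$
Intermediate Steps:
$E{\left(M \right)} = - \frac{3}{M} + \frac{M}{1 + M}$
$j = - \frac{253}{30}$ ($j = \frac{-3 + 9^{2} - 27}{9 \left(1 + 9\right)} - 9 = \frac{-3 + 81 - 27}{9 \cdot 10} - 9 = \frac{1}{9} \cdot \frac{1}{10} \cdot 51 - 9 = \frac{17}{30} - 9 = - \frac{253}{30} \approx -8.4333$)
$29 \left(u + j\right) = 29 \left(-7 - \frac{253}{30}\right) = 29 \left(- \frac{463}{30}\right) = - \frac{13427}{30}$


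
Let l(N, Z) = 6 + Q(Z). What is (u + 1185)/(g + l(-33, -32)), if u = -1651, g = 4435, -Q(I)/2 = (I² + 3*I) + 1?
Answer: -466/2583 ≈ -0.18041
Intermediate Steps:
Q(I) = -2 - 6*I - 2*I² (Q(I) = -2*((I² + 3*I) + 1) = -2*(1 + I² + 3*I) = -2 - 6*I - 2*I²)
l(N, Z) = 4 - 6*Z - 2*Z² (l(N, Z) = 6 + (-2 - 6*Z - 2*Z²) = 4 - 6*Z - 2*Z²)
(u + 1185)/(g + l(-33, -32)) = (-1651 + 1185)/(4435 + (4 - 6*(-32) - 2*(-32)²)) = -466/(4435 + (4 + 192 - 2*1024)) = -466/(4435 + (4 + 192 - 2048)) = -466/(4435 - 1852) = -466/2583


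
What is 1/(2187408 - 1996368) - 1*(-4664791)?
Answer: 891161672641/191040 ≈ 4.6648e+6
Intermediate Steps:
1/(2187408 - 1996368) - 1*(-4664791) = 1/191040 + 4664791 = 891161672641/191040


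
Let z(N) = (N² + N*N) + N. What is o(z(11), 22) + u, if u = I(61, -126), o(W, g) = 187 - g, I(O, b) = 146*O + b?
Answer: 8945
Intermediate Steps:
I(O, b) = b + 146*O
z(N) = N + 2*N² (z(N) = (N² + N²) + N = 2*N² + N = N + 2*N²)
u = 8780 (u = -126 + 146*61 = -126 + 8906 = 8780)
o(z(11), 22) + u = (187 - 1*22) + 8780 = (187 - 22) + 8780 = 165 + 8780 = 8945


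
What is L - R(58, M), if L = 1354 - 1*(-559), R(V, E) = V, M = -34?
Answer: 1855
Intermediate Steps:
L = 1913 (L = 1354 + 559 = 1913)
L - R(58, M) = 1913 - 1*58 = 1913 - 58 = 1855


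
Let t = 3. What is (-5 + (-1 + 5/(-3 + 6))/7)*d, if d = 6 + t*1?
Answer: -309/7 ≈ -44.143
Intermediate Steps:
d = 9 (d = 6 + 3*1 = 6 + 3 = 9)
(-5 + (-1 + 5/(-3 + 6))/7)*d = (-5 + (-1 + 5/(-3 + 6))/7)*9 = (-5 + (-1 + 5/3)*(1/7))*9 = (-5 + (2/3)*(1/7))*9 = (-5 + 2/21)*9 = -103/21*9 = -309/7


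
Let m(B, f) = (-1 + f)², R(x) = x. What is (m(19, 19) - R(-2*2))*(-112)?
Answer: -36736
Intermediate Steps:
(m(19, 19) - R(-2*2))*(-112) = ((-1 + 19)² - (-2)*2)*(-112) = (18² - 1*(-4))*(-112) = (324 + 4)*(-112) = 328*(-112) = -36736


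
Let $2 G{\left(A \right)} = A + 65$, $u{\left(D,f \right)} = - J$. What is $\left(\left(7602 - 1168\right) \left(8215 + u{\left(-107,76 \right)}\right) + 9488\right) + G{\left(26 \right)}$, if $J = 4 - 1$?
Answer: $\frac{105691083}{2} \approx 5.2846 \cdot 10^{7}$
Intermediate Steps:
$J = 3$
$u{\left(D,f \right)} = -3$ ($u{\left(D,f \right)} = \left(-1\right) 3 = -3$)
$G{\left(A \right)} = \frac{65}{2} + \frac{A}{2}$ ($G{\left(A \right)} = \frac{A + 65}{2} = \frac{65 + A}{2} = \frac{65}{2} + \frac{A}{2}$)
$\left(\left(7602 - 1168\right) \left(8215 + u{\left(-107,76 \right)}\right) + 9488\right) + G{\left(26 \right)} = \left(\left(7602 - 1168\right) \left(8215 - 3\right) + 9488\right) + \left(\frac{65}{2} + \frac{1}{2} \cdot 26\right) = \left(6434 \cdot 8212 + 9488\right) + \left(\frac{65}{2} + 13\right) = \left(52836008 + 9488\right) + \frac{91}{2} = 52845496 + \frac{91}{2} = \frac{105691083}{2}$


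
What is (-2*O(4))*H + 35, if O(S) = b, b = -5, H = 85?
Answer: 885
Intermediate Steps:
O(S) = -5
(-2*O(4))*H + 35 = -2*(-5)*85 + 35 = 10*85 + 35 = 850 + 35 = 885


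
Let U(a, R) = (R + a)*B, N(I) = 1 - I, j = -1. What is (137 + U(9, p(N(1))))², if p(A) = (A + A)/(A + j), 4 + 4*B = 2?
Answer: 70225/4 ≈ 17556.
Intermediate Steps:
B = -½ (B = -1 + (¼)*2 = -1 + ½ = -½ ≈ -0.50000)
p(A) = 2*A/(-1 + A) (p(A) = (A + A)/(A - 1) = (2*A)/(-1 + A) = 2*A/(-1 + A))
U(a, R) = -R/2 - a/2 (U(a, R) = (R + a)*(-½) = -R/2 - a/2)
(137 + U(9, p(N(1))))² = (137 + (-(1 - 1*1)/(-1 + (1 - 1*1)) - ½*9))² = (137 + (-(1 - 1)/(-1 + (1 - 1)) - 9/2))² = (137 + (-0/(-1 + 0) - 9/2))² = (137 + (-0/(-1) - 9/2))² = (137 + (-0*(-1) - 9/2))² = (137 + (-½*0 - 9/2))² = (137 + (0 - 9/2))² = (137 - 9/2)² = (265/2)² = 70225/4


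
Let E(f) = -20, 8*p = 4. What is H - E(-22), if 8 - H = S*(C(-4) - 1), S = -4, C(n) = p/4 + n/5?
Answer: 213/10 ≈ 21.300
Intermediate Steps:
p = ½ (p = (⅛)*4 = ½ ≈ 0.50000)
C(n) = ⅛ + n/5 (C(n) = (½)/4 + n/5 = (½)*(¼) + n*(⅕) = ⅛ + n/5)
H = 13/10 (H = 8 - (-4)*((⅛ + (⅕)*(-4)) - 1) = 8 - (-4)*((⅛ - ⅘) - 1) = 8 - (-4)*(-27/40 - 1) = 8 - (-4)*(-67)/40 = 8 - 1*67/10 = 8 - 67/10 = 13/10 ≈ 1.3000)
H - E(-22) = 13/10 - 1*(-20) = 13/10 + 20 = 213/10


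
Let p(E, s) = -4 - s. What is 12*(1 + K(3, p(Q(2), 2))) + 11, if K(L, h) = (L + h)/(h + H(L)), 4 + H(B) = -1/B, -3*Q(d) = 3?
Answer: 821/31 ≈ 26.484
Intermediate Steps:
Q(d) = -1 (Q(d) = -1/3*3 = -1)
H(B) = -4 - 1/B
K(L, h) = (L + h)/(-4 + h - 1/L) (K(L, h) = (L + h)/(h + (-4 - 1/L)) = (L + h)/(-4 + h - 1/L))
12*(1 + K(3, p(Q(2), 2))) + 11 = 12*(1 - 1*3*(3 + (-4 - 1*2))/(1 - 1*3*(-4 + (-4 - 1*2)))) + 11 = 12*(1 - 1*3*(3 + (-4 - 2))/(1 - 1*3*(-4 + (-4 - 2)))) + 11 = 12*(1 - 1*3*(3 - 6)/(1 - 1*3*(-4 - 6))) + 11 = 12*(1 - 1*3*(-3)/(1 - 1*3*(-10))) + 11 = 12*(1 - 1*3*(-3)/(1 + 30)) + 11 = 12*(1 - 1*3*(-3)/31) + 11 = 12*(1 - 1*3*1/31*(-3)) + 11 = 12*(1 + 9/31) + 11 = 12*(40/31) + 11 = 480/31 + 11 = 821/31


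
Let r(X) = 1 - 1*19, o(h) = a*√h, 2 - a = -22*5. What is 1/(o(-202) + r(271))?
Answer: -9/1267106 - 28*I*√202/633553 ≈ -7.1028e-6 - 0.00062813*I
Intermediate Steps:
a = 112 (a = 2 - (-22)*5 = 2 - 1*(-110) = 2 + 110 = 112)
o(h) = 112*√h
r(X) = -18 (r(X) = 1 - 19 = -18)
1/(o(-202) + r(271)) = 1/(112*√(-202) - 18) = 1/(112*(I*√202) - 18) = 1/(112*I*√202 - 18) = 1/(-18 + 112*I*√202)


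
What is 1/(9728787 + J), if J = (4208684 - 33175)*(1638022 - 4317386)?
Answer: -1/11187698767489 ≈ -8.9384e-14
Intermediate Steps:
J = -11187708496276 (J = 4175509*(-2679364) = -11187708496276)
1/(9728787 + J) = 1/(9728787 - 11187708496276) = 1/(-11187698767489) = -1/11187698767489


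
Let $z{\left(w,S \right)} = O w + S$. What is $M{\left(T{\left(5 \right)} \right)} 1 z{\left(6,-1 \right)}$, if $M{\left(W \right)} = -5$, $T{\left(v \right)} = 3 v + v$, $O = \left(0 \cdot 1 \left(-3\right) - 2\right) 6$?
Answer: $365$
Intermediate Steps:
$O = -12$ ($O = \left(0 \left(-3\right) - 2\right) 6 = \left(0 - 2\right) 6 = \left(-2\right) 6 = -12$)
$z{\left(w,S \right)} = S - 12 w$ ($z{\left(w,S \right)} = - 12 w + S = S - 12 w$)
$T{\left(v \right)} = 4 v$
$M{\left(T{\left(5 \right)} \right)} 1 z{\left(6,-1 \right)} = \left(-5\right) 1 \left(-1 - 72\right) = - 5 \left(-1 - 72\right) = \left(-5\right) \left(-73\right) = 365$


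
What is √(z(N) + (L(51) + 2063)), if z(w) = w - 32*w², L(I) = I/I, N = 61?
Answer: I*√116947 ≈ 341.98*I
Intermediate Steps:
L(I) = 1
z(w) = w - 32*w²
√(z(N) + (L(51) + 2063)) = √(61*(1 - 32*61) + (1 + 2063)) = √(61*(1 - 1952) + 2064) = √(61*(-1951) + 2064) = √(-119011 + 2064) = √(-116947) = I*√116947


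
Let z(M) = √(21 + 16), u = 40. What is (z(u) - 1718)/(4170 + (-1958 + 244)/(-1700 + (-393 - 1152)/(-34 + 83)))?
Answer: -72881855/176943818 + 84845*√37/353887636 ≈ -0.41043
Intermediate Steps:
z(M) = √37
(z(u) - 1718)/(4170 + (-1958 + 244)/(-1700 + (-393 - 1152)/(-34 + 83))) = (√37 - 1718)/(4170 + (-1958 + 244)/(-1700 + (-393 - 1152)/(-34 + 83))) = (-1718 + √37)/(4170 - 1714/(-1700 - 1545/49)) = (-1718 + √37)/(4170 - 1714/(-84845/49)) = (-1718 + √37)/(4170 - 1714*(-49/84845)) = (-1718 + √37)/(4170 + 83986/84845) = (-1718 + √37)/(353887636/84845) = (-1718 + √37)*(84845/353887636) = -72881855/176943818 + 84845*√37/353887636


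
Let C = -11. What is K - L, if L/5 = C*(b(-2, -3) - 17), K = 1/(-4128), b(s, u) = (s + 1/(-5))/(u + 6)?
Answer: -1342059/1376 ≈ -975.33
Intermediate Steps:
b(s, u) = (-1/5 + s)/(6 + u) (b(s, u) = (s - 1/5)/(6 + u) = (-1/5 + s)/(6 + u))
K = -1/4128 ≈ -0.00024225
L = 2926/3 (L = 5*(-11*((-1/5 - 2)/(6 - 3) - 17)) = 5*(-11*(-11/5/3 - 17)) = 5*(-11*((1/3)*(-11/5) - 17)) = 5*(-11*(-11/15 - 17)) = 5*(-11*(-266/15)) = 5*(2926/15) = 2926/3 ≈ 975.33)
K - L = -1/4128 - 1*2926/3 = -1/4128 - 2926/3 = -1342059/1376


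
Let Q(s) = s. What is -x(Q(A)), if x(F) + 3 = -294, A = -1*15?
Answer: 297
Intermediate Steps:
A = -15
x(F) = -297 (x(F) = -3 - 294 = -297)
-x(Q(A)) = -1*(-297) = 297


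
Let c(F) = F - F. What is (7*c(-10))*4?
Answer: 0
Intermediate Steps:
c(F) = 0
(7*c(-10))*4 = (7*0)*4 = 0*4 = 0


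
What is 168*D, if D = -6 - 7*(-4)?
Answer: 3696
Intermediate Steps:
D = 22 (D = -6 + 28 = 22)
168*D = 168*22 = 3696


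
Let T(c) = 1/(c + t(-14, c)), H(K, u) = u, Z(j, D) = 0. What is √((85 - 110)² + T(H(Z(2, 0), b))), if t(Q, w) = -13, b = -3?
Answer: 3*√1111/4 ≈ 24.999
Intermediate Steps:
T(c) = 1/(-13 + c) (T(c) = 1/(c - 13) = 1/(-13 + c))
√((85 - 110)² + T(H(Z(2, 0), b))) = √((85 - 110)² + 1/(-13 - 3)) = √((-25)² + 1/(-16)) = √(625 - 1/16) = √(9999/16) = 3*√1111/4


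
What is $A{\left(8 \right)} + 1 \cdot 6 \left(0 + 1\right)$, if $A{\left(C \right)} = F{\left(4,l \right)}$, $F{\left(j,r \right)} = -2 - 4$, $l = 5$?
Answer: $0$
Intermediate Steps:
$F{\left(j,r \right)} = -6$
$A{\left(C \right)} = -6$
$A{\left(8 \right)} + 1 \cdot 6 \left(0 + 1\right) = -6 + 1 \cdot 6 \left(0 + 1\right) = -6 + 1 \cdot 6 \cdot 1 = -6 + 1 \cdot 6 = -6 + 6 = 0$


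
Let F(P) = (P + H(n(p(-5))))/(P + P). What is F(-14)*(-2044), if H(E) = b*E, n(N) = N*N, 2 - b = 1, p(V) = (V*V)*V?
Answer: 1139603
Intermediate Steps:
p(V) = V³ (p(V) = V²*V = V³)
b = 1 (b = 2 - 1*1 = 2 - 1 = 1)
n(N) = N²
H(E) = E (H(E) = 1*E = E)
F(P) = (15625 + P)/(2*P) (F(P) = (P + ((-5)³)²)/(P + P) = (P + (-125)²)/((2*P)) = (P + 15625)*(1/(2*P)) = (15625 + P)*(1/(2*P)) = (15625 + P)/(2*P))
F(-14)*(-2044) = ((½)*(15625 - 14)/(-14))*(-2044) = ((½)*(-1/14)*15611)*(-2044) = -15611/28*(-2044) = 1139603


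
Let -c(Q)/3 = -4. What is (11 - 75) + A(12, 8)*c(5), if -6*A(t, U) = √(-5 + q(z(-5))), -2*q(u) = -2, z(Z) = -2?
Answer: -64 - 4*I ≈ -64.0 - 4.0*I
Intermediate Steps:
q(u) = 1 (q(u) = -½*(-2) = 1)
c(Q) = 12 (c(Q) = -3*(-4) = 12)
A(t, U) = -I/3 (A(t, U) = -√(-5 + 1)/6 = -I/3)
(11 - 75) + A(12, 8)*c(5) = (11 - 75) - I/3*12 = -64 - 4*I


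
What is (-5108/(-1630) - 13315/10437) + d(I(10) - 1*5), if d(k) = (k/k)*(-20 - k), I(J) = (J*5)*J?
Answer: -4364865452/8506155 ≈ -513.14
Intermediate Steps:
I(J) = 5*J² (I(J) = (5*J)*J = 5*J²)
d(k) = -20 - k (d(k) = 1*(-20 - k) = -20 - k)
(-5108/(-1630) - 13315/10437) + d(I(10) - 1*5) = (-5108/(-1630) - 13315/10437) + (-20 - (5*10² - 1*5)) = (-5108*(-1/1630) - 13315*1/10437) + (-20 - (5*100 - 5)) = (2554/815 - 13315/10437) + (-20 - (500 - 5)) = 15804373/8506155 + (-20 - 1*495) = 15804373/8506155 + (-20 - 495) = 15804373/8506155 - 515 = -4364865452/8506155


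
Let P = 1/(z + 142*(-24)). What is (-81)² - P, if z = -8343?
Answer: 77098312/11751 ≈ 6561.0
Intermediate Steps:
P = -1/11751 (P = 1/(-8343 + 142*(-24)) = 1/(-8343 - 3408) = 1/(-11751) = -1/11751 ≈ -8.5099e-5)
(-81)² - P = (-81)² - 1*(-1/11751) = 6561 + 1/11751 = 77098312/11751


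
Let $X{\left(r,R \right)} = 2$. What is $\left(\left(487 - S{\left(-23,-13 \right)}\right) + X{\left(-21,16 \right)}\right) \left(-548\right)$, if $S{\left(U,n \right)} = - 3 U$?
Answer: $-230160$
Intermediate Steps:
$\left(\left(487 - S{\left(-23,-13 \right)}\right) + X{\left(-21,16 \right)}\right) \left(-548\right) = \left(\left(487 - \left(-3\right) \left(-23\right)\right) + 2\right) \left(-548\right) = \left(\left(487 - 69\right) + 2\right) \left(-548\right) = \left(418 + 2\right) \left(-548\right) = 420 \left(-548\right) = -230160$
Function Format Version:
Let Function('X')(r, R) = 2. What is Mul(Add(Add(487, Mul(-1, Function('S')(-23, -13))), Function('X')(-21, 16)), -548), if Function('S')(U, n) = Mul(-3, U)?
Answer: -230160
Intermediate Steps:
Mul(Add(Add(487, Mul(-1, Function('S')(-23, -13))), Function('X')(-21, 16)), -548) = Mul(Add(Add(487, Mul(-1, Mul(-3, -23))), 2), -548) = Mul(Add(Add(487, Mul(-1, 69)), 2), -548) = Mul(Add(Add(487, -69), 2), -548) = Mul(Add(418, 2), -548) = Mul(420, -548) = -230160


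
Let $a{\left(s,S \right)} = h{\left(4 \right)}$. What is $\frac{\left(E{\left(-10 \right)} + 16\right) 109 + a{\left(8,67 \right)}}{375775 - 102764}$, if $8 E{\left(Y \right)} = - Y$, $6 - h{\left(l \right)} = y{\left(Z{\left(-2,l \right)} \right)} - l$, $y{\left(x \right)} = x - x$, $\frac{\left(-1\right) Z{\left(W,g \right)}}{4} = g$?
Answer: $\frac{7561}{1092044} \approx 0.0069237$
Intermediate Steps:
$Z{\left(W,g \right)} = - 4 g$
$y{\left(x \right)} = 0$
$h{\left(l \right)} = 6 + l$ ($h{\left(l \right)} = 6 - \left(0 - l\right) = 6 - - l = 6 + l$)
$E{\left(Y \right)} = - \frac{Y}{8}$ ($E{\left(Y \right)} = \frac{\left(-1\right) Y}{8} = - \frac{Y}{8}$)
$a{\left(s,S \right)} = 10$ ($a{\left(s,S \right)} = 6 + 4 = 10$)
$\frac{\left(E{\left(-10 \right)} + 16\right) 109 + a{\left(8,67 \right)}}{375775 - 102764} = \frac{\left(\left(- \frac{1}{8}\right) \left(-10\right) + 16\right) 109 + 10}{375775 - 102764} = \frac{\left(\frac{5}{4} + 16\right) 109 + 10}{273011} = \left(\frac{69}{4} \cdot 109 + 10\right) \frac{1}{273011} = \left(\frac{7521}{4} + 10\right) \frac{1}{273011} = \frac{7561}{4} \cdot \frac{1}{273011} = \frac{7561}{1092044}$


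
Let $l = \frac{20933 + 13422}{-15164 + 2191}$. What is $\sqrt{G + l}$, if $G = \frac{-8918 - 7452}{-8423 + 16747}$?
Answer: $\frac{i \sqrt{13453565603511390}}{53993626} \approx 2.1482 i$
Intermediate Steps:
$l = - \frac{34355}{12973}$ ($l = \frac{34355}{-12973} = 34355 \left(- \frac{1}{12973}\right) = - \frac{34355}{12973} \approx -2.6482$)
$G = - \frac{8185}{4162}$ ($G = - \frac{16370}{8324} = \left(-16370\right) \frac{1}{8324} = - \frac{8185}{4162} \approx -1.9666$)
$\sqrt{G + l} = \sqrt{- \frac{8185}{4162} - \frac{34355}{12973}} = \sqrt{- \frac{249169515}{53993626}} = \frac{i \sqrt{13453565603511390}}{53993626}$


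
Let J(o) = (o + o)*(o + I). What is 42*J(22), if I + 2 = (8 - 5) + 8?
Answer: 57288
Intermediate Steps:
I = 9 (I = -2 + ((8 - 5) + 8) = -2 + (3 + 8) = -2 + 11 = 9)
J(o) = 2*o*(9 + o) (J(o) = (o + o)*(o + 9) = (2*o)*(9 + o) = 2*o*(9 + o))
42*J(22) = 42*(2*22*(9 + 22)) = 42*(2*22*31) = 42*1364 = 57288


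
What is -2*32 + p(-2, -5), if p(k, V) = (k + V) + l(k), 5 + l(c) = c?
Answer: -78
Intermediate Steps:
l(c) = -5 + c
p(k, V) = -5 + V + 2*k (p(k, V) = (k + V) + (-5 + k) = (V + k) + (-5 + k) = -5 + V + 2*k)
-2*32 + p(-2, -5) = -2*32 + (-5 - 5 + 2*(-2)) = -64 + (-5 - 5 - 4) = -64 - 14 = -78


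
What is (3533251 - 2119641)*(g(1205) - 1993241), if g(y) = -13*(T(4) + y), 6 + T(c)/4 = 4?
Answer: -2839662595220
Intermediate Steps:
T(c) = -8 (T(c) = -24 + 4*4 = -24 + 16 = -8)
g(y) = 104 - 13*y (g(y) = -13*(-8 + y) = 104 - 13*y)
(3533251 - 2119641)*(g(1205) - 1993241) = (3533251 - 2119641)*((104 - 13*1205) - 1993241) = 1413610*((104 - 15665) - 1993241) = 1413610*(-15561 - 1993241) = 1413610*(-2008802) = -2839662595220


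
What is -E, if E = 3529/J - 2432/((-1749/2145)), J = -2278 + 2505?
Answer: -36071197/12031 ≈ -2998.2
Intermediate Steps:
J = 227
E = 36071197/12031 (E = 3529/227 - 2432/((-1749/2145)) = 3529*(1/227) - 2432/((-1749*1/2145)) = 3529/227 - 2432/(-53/65) = 3529/227 - 2432*(-65/53) = 3529/227 + 158080/53 = 36071197/12031 ≈ 2998.2)
-E = -1*36071197/12031 = -36071197/12031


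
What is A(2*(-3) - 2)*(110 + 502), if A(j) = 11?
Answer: 6732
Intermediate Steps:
A(2*(-3) - 2)*(110 + 502) = 11*(110 + 502) = 11*612 = 6732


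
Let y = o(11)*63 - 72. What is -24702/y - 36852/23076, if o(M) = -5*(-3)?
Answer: -1858627/62177 ≈ -29.893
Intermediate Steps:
o(M) = 15
y = 873 (y = 15*63 - 72 = 945 - 72 = 873)
-24702/y - 36852/23076 = -24702/873 - 36852/23076 = -24702*1/873 - 36852*1/23076 = -8234/291 - 3071/1923 = -1858627/62177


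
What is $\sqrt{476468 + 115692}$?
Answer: $4 \sqrt{37010} \approx 769.52$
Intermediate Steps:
$\sqrt{476468 + 115692} = \sqrt{592160} = 4 \sqrt{37010}$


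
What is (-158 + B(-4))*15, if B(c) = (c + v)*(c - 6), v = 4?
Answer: -2370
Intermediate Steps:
B(c) = (-6 + c)*(4 + c) (B(c) = (c + 4)*(c - 6) = (4 + c)*(-6 + c) = (-6 + c)*(4 + c))
(-158 + B(-4))*15 = (-158 + (-24 + (-4)**2 - 2*(-4)))*15 = (-158 + (-24 + 16 + 8))*15 = (-158 + 0)*15 = -158*15 = -2370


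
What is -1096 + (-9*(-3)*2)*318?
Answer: 16076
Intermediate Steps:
-1096 + (-9*(-3)*2)*318 = -1096 + (27*2)*318 = -1096 + 54*318 = -1096 + 17172 = 16076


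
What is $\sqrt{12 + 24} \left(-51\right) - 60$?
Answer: $-366$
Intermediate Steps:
$\sqrt{12 + 24} \left(-51\right) - 60 = \sqrt{36} \left(-51\right) - 60 = 6 \left(-51\right) - 60 = -306 - 60 = -366$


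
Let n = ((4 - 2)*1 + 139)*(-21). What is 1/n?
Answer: -1/2961 ≈ -0.00033772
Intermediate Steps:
n = -2961 (n = (2*1 + 139)*(-21) = (2 + 139)*(-21) = 141*(-21) = -2961)
1/n = 1/(-2961) = -1/2961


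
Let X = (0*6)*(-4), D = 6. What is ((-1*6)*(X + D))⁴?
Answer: 1679616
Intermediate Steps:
X = 0 (X = 0*(-4) = 0)
((-1*6)*(X + D))⁴ = ((-1*6)*(0 + 6))⁴ = (-6*6)⁴ = (-36)⁴ = 1679616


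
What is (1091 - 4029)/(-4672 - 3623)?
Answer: 2938/8295 ≈ 0.35419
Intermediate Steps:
(1091 - 4029)/(-4672 - 3623) = -2938/(-8295) = -2938*(-1/8295) = 2938/8295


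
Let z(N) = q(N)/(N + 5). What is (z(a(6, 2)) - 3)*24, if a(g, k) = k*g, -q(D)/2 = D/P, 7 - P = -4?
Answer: -14040/187 ≈ -75.080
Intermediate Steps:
P = 11 (P = 7 - 1*(-4) = 7 + 4 = 11)
q(D) = -2*D/11
a(g, k) = g*k
z(N) = -2*N/(11*(5 + N)) (z(N) = (-2*N/11)/(N + 5) = (-2*N/11)/(5 + N) = -2*N/(11*(5 + N)))
(z(a(6, 2)) - 3)*24 = (-2*6*2/(55 + 11*(6*2)) - 3)*24 = (-2*12/(55 + 11*12) - 3)*24 = (-2*12/(55 + 132) - 3)*24 = (-2*12/187 - 3)*24 = (-2*12*1/187 - 3)*24 = (-24/187 - 3)*24 = -585/187*24 = -14040/187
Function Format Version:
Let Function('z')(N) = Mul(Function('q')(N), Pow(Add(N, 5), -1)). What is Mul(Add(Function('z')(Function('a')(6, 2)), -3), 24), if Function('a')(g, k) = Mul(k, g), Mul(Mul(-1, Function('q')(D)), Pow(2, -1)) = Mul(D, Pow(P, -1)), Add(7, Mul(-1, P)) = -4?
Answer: Rational(-14040, 187) ≈ -75.080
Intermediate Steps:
P = 11 (P = Add(7, Mul(-1, -4)) = Add(7, 4) = 11)
Function('q')(D) = Mul(Rational(-2, 11), D) (Function('q')(D) = Mul(-2, Mul(D, Pow(11, -1))) = Mul(-2, Mul(D, Rational(1, 11))) = Mul(-2, Mul(Rational(1, 11), D)) = Mul(Rational(-2, 11), D))
Function('a')(g, k) = Mul(g, k)
Function('z')(N) = Mul(Rational(-2, 11), N, Pow(Add(5, N), -1)) (Function('z')(N) = Mul(Mul(Rational(-2, 11), N), Pow(Add(N, 5), -1)) = Mul(Mul(Rational(-2, 11), N), Pow(Add(5, N), -1)) = Mul(Rational(-2, 11), N, Pow(Add(5, N), -1)))
Mul(Add(Function('z')(Function('a')(6, 2)), -3), 24) = Mul(Add(Mul(-2, Mul(6, 2), Pow(Add(55, Mul(11, Mul(6, 2))), -1)), -3), 24) = Mul(Add(Mul(-2, 12, Pow(Add(55, Mul(11, 12)), -1)), -3), 24) = Mul(Add(Mul(-2, 12, Pow(Add(55, 132), -1)), -3), 24) = Mul(Add(Mul(-2, 12, Pow(187, -1)), -3), 24) = Mul(Add(Mul(-2, 12, Rational(1, 187)), -3), 24) = Mul(Add(Rational(-24, 187), -3), 24) = Mul(Rational(-585, 187), 24) = Rational(-14040, 187)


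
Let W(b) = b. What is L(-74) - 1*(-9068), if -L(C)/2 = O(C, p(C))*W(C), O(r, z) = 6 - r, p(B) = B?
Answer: 20908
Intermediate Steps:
L(C) = -2*C*(6 - C) (L(C) = -2*(6 - C)*C = -2*C*(6 - C))
L(-74) - 1*(-9068) = 2*(-74)*(-6 - 74) - 1*(-9068) = 2*(-74)*(-80) + 9068 = 11840 + 9068 = 20908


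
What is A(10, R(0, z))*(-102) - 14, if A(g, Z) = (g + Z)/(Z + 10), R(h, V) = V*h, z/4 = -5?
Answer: -116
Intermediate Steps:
z = -20 (z = 4*(-5) = -20)
A(g, Z) = (Z + g)/(10 + Z)
A(10, R(0, z))*(-102) - 14 = ((-20*0 + 10)/(10 - 20*0))*(-102) - 14 = ((0 + 10)/(10 + 0))*(-102) - 14 = (10/10)*(-102) - 14 = ((⅒)*10)*(-102) - 14 = 1*(-102) - 14 = -102 - 14 = -116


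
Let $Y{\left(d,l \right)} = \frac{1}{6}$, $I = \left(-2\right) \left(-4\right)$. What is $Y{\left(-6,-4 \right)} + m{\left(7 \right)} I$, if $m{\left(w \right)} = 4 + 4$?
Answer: $\frac{385}{6} \approx 64.167$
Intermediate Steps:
$m{\left(w \right)} = 8$
$I = 8$
$Y{\left(d,l \right)} = \frac{1}{6}$
$Y{\left(-6,-4 \right)} + m{\left(7 \right)} I = \frac{1}{6} + 8 \cdot 8 = \frac{1}{6} + 64 = \frac{385}{6}$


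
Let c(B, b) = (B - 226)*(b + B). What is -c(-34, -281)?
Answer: -81900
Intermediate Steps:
c(B, b) = (-226 + B)*(B + b)
-c(-34, -281) = -((-34)² - 226*(-34) - 226*(-281) - 34*(-281)) = -(1156 + 7684 + 63506 + 9554) = -1*81900 = -81900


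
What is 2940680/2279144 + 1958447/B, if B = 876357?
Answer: 880083529016/249667974801 ≈ 3.5250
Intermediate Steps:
2940680/2279144 + 1958447/B = 2940680/2279144 + 1958447/876357 = 2940680*(1/2279144) + 1958447*(1/876357) = 367585/284893 + 1958447/876357 = 880083529016/249667974801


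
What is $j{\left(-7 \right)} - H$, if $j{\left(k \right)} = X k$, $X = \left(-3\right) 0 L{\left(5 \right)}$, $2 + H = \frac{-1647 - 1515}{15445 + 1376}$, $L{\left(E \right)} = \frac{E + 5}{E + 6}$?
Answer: $\frac{12268}{5607} \approx 2.188$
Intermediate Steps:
$L{\left(E \right)} = \frac{5 + E}{6 + E}$
$H = - \frac{12268}{5607}$ ($H = -2 + \frac{-1647 - 1515}{15445 + 1376} = -2 - \frac{3162}{16821} = -2 - \frac{1054}{5607} = - \frac{12268}{5607} \approx -2.188$)
$X = 0$ ($X = \left(-3\right) 0 \frac{5 + 5}{6 + 5} = 0 \cdot \frac{1}{11} \cdot 10 = 0 \cdot \frac{10}{11} = 0$)
$j{\left(k \right)} = 0$ ($j{\left(k \right)} = 0 k = 0$)
$j{\left(-7 \right)} - H = 0 - - \frac{12268}{5607} = 0 + \frac{12268}{5607} = \frac{12268}{5607}$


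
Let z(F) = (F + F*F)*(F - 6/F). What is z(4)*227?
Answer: 11350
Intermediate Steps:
z(F) = (F + F**2)*(F - 6/F)
z(4)*227 = (-6 + 4**2 + 4**3 - 6*4)*227 = (-6 + 16 + 64 - 24)*227 = 50*227 = 11350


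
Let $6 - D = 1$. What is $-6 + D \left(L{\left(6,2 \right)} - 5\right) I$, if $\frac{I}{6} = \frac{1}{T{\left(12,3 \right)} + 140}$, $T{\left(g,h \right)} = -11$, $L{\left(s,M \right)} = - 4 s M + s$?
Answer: $- \frac{728}{43} \approx -16.93$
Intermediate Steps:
$D = 5$ ($D = 6 - 1 = 5$)
$L{\left(s,M \right)} = s - 4 M s$ ($L{\left(s,M \right)} = - 4 M s + s = s - 4 M s$)
$I = \frac{2}{43}$ ($I = \frac{6}{-11 + 140} = \frac{6}{129} = 6 \cdot \frac{1}{129} = \frac{2}{43} \approx 0.046512$)
$-6 + D \left(L{\left(6,2 \right)} - 5\right) I = -6 + 5 \left(6 \left(1 - 8\right) - 5\right) \frac{2}{43} = -6 + 5 \left(6 \left(-7\right) - 5\right) \frac{2}{43} = -6 + 5 \left(-42 - 5\right) \frac{2}{43} = -6 + 5 \left(-47\right) \frac{2}{43} = -6 - \frac{470}{43} = - \frac{728}{43}$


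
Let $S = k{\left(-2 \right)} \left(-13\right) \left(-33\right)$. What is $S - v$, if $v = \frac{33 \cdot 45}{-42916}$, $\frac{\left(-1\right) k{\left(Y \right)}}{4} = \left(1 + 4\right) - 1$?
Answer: $- \frac{294573939}{42916} \approx -6864.0$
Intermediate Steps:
$k{\left(Y \right)} = -16$ ($k{\left(Y \right)} = - 4 \left(\left(1 + 4\right) - 1\right) = - 4 \left(5 - 1\right) = \left(-4\right) 4 = -16$)
$v = - \frac{1485}{42916}$ ($v = 1485 \left(- \frac{1}{42916}\right) = - \frac{1485}{42916} \approx -0.034602$)
$S = -6864$ ($S = \left(-16\right) \left(-13\right) \left(-33\right) = 208 \left(-33\right) = -6864$)
$S - v = -6864 - - \frac{1485}{42916} = -6864 + \frac{1485}{42916} = - \frac{294573939}{42916}$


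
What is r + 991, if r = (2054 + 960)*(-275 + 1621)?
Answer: 4057835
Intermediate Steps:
r = 4056844 (r = 3014*1346 = 4056844)
r + 991 = 4056844 + 991 = 4057835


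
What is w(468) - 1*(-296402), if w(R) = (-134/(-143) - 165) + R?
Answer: 42428949/143 ≈ 2.9671e+5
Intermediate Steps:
w(R) = -23461/143 + R (w(R) = (-134*(-1/143) - 165) + R = (134/143 - 165) + R = -23461/143 + R)
w(468) - 1*(-296402) = (-23461/143 + 468) - 1*(-296402) = 43463/143 + 296402 = 42428949/143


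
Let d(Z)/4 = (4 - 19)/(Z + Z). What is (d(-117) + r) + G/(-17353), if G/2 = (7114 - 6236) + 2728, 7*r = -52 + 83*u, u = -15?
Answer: -125502995/676767 ≈ -185.44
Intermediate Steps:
r = -1297/7 (r = (-52 + 83*(-15))/7 = (-52 - 1245)/7 = (⅐)*(-1297) = -1297/7 ≈ -185.29)
G = 7212 (G = 2*((7114 - 6236) + 2728) = 2*(878 + 2728) = 2*3606 = 7212)
d(Z) = -30/Z (d(Z) = 4*((4 - 19)/(Z + Z)) = 4*(-15*1/(2*Z)) = 4*(-15/(2*Z)) = -30/Z)
(d(-117) + r) + G/(-17353) = (-30/(-117) - 1297/7) + 7212/(-17353) = (-30*(-1/117) - 1297/7) + 7212*(-1/17353) = (10/39 - 1297/7) - 7212/17353 = -50513/273 - 7212/17353 = -125502995/676767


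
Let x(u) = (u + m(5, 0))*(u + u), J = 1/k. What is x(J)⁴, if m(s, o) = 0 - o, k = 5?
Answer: 16/390625 ≈ 4.0960e-5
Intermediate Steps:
m(s, o) = -o
J = ⅕ (J = 1/5 = ⅕ ≈ 0.20000)
x(u) = 2*u² (x(u) = (u - 1*0)*(u + u) = (u + 0)*(2*u) = u*(2*u) = 2*u²)
x(J)⁴ = (2*(⅕)²)⁴ = (2*(1/25))⁴ = (2/25)⁴ = 16/390625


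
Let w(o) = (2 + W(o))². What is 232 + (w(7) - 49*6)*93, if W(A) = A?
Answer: -19577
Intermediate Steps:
w(o) = (2 + o)²
232 + (w(7) - 49*6)*93 = 232 + ((2 + 7)² - 49*6)*93 = 232 + (9² - 1*294)*93 = 232 + (81 - 294)*93 = 232 - 213*93 = 232 - 19809 = -19577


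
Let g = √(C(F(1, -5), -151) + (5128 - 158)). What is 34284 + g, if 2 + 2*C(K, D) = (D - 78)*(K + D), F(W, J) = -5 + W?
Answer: 34284 + √90866/2 ≈ 34435.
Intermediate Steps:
C(K, D) = -1 + (-78 + D)*(D + K)/2 (C(K, D) = -1 + ((D - 78)*(K + D))/2 = -1 + ((-78 + D)*(D + K))/2 = -1 + (-78 + D)*(D + K)/2)
g = √90866/2 (g = √((-1 + (½)*(-151)² - 39*(-151) - 39*(-5 + 1) + (½)*(-151)*(-5 + 1)) + (5128 - 158)) = √((-1 + (½)*22801 + 5889 - 39*(-4) + (½)*(-151)*(-4)) + 4970) = √((-1 + 22801/2 + 5889 + 156 + 302) + 4970) = √(35493/2 + 4970) = √(45433/2) = √90866/2 ≈ 150.72)
34284 + g = 34284 + √90866/2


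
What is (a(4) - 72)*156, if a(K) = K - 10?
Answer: -12168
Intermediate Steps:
a(K) = -10 + K
(a(4) - 72)*156 = ((-10 + 4) - 72)*156 = (-6 - 72)*156 = -78*156 = -12168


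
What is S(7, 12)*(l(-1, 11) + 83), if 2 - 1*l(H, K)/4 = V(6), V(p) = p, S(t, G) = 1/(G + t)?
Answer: 67/19 ≈ 3.5263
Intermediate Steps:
l(H, K) = -16 (l(H, K) = 8 - 4*6 = 8 - 24 = -16)
S(7, 12)*(l(-1, 11) + 83) = (-16 + 83)/(12 + 7) = 67/19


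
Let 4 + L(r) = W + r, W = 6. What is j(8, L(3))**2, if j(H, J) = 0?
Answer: 0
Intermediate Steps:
L(r) = 2 + r (L(r) = -4 + (6 + r) = 2 + r)
j(8, L(3))**2 = 0**2 = 0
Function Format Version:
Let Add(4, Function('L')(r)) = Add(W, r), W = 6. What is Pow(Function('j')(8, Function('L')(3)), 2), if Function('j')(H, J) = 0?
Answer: 0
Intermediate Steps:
Function('L')(r) = Add(2, r) (Function('L')(r) = Add(-4, Add(6, r)) = Add(2, r))
Pow(Function('j')(8, Function('L')(3)), 2) = Pow(0, 2) = 0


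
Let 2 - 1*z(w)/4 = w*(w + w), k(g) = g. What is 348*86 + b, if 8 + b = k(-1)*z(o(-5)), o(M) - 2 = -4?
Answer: 29944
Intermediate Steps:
o(M) = -2 (o(M) = 2 - 4 = -2)
z(w) = 8 - 8*w² (z(w) = 8 - 4*w*(w + w) = 8 - 4*w*2*w = 8 - 8*w²)
b = 16 (b = -8 - (8 - 8*(-2)²) = -8 - (8 - 8*4) = -8 - (8 - 32) = -8 - 1*(-24) = -8 + 24 = 16)
348*86 + b = 348*86 + 16 = 29928 + 16 = 29944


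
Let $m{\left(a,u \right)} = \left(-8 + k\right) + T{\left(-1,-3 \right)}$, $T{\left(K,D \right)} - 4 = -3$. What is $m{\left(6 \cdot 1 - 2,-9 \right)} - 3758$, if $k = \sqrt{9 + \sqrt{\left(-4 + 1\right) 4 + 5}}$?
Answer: $-3765 + \sqrt{9 + i \sqrt{7}} \approx -3762.0 + 0.43637 i$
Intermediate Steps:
$T{\left(K,D \right)} = 1$ ($T{\left(K,D \right)} = 4 - 3 = 1$)
$k = \sqrt{9 + i \sqrt{7}}$ ($k = \sqrt{9 + \sqrt{\left(-3\right) 4 + 5}} = \sqrt{9 + \sqrt{-12 + 5}} = \sqrt{9 + \sqrt{-7}} = \sqrt{9 + i \sqrt{7}} \approx 3.0316 + 0.43637 i$)
$m{\left(a,u \right)} = -7 + \sqrt{9 + i \sqrt{7}}$ ($m{\left(a,u \right)} = \left(-8 + \sqrt{9 + i \sqrt{7}}\right) + 1 = -7 + \sqrt{9 + i \sqrt{7}}$)
$m{\left(6 \cdot 1 - 2,-9 \right)} - 3758 = \left(-7 + \sqrt{9 + i \sqrt{7}}\right) - 3758 = -3765 + \sqrt{9 + i \sqrt{7}}$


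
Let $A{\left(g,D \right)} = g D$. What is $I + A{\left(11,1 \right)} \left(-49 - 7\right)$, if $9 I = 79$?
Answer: $- \frac{5465}{9} \approx -607.22$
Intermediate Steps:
$I = \frac{79}{9}$ ($I = \frac{1}{9} \cdot 79 = \frac{79}{9} \approx 8.7778$)
$A{\left(g,D \right)} = D g$
$I + A{\left(11,1 \right)} \left(-49 - 7\right) = \frac{79}{9} + 1 \cdot 11 \left(-49 - 7\right) = \frac{79}{9} + 11 \left(-56\right) = \frac{79}{9} - 616 = - \frac{5465}{9}$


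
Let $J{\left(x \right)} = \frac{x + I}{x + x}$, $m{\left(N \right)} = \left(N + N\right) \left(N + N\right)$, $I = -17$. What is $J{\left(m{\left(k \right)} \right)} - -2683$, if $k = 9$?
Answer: $\frac{1738891}{648} \approx 2683.5$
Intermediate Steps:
$m{\left(N \right)} = 4 N^{2}$ ($m{\left(N \right)} = 2 N 2 N = 4 N^{2}$)
$J{\left(x \right)} = \frac{-17 + x}{2 x}$ ($J{\left(x \right)} = \frac{x - 17}{x + x} = \frac{-17 + x}{2 x}$)
$J{\left(m{\left(k \right)} \right)} - -2683 = \frac{-17 + 4 \cdot 9^{2}}{2 \cdot 4 \cdot 9^{2}} - -2683 = \frac{-17 + 4 \cdot 81}{2 \cdot 4 \cdot 81} + 2683 = \frac{-17 + 324}{2 \cdot 324} + 2683 = \frac{1}{2} \cdot \frac{1}{324} \cdot 307 + 2683 = \frac{307}{648} + 2683 = \frac{1738891}{648}$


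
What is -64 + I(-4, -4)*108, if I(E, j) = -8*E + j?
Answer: 2960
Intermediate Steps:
I(E, j) = j - 8*E
-64 + I(-4, -4)*108 = -64 + (-4 - 8*(-4))*108 = -64 + (-4 + 32)*108 = -64 + 28*108 = -64 + 3024 = 2960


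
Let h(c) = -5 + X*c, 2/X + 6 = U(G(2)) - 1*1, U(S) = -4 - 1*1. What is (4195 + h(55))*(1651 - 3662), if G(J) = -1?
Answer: -50445935/6 ≈ -8.4076e+6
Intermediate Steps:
U(S) = -5 (U(S) = -4 - 1 = -5)
X = -⅙ (X = 2/(-6 + (-5 - 1*1)) = 2/(-6 + (-5 - 1)) = 2/(-6 - 6) = 2/(-12) = 2*(-1/12) = -⅙ ≈ -0.16667)
h(c) = -5 - c/6
(4195 + h(55))*(1651 - 3662) = (4195 + (-5 - ⅙*55))*(1651 - 3662) = (4195 + (-5 - 55/6))*(-2011) = (4195 - 85/6)*(-2011) = (25085/6)*(-2011) = -50445935/6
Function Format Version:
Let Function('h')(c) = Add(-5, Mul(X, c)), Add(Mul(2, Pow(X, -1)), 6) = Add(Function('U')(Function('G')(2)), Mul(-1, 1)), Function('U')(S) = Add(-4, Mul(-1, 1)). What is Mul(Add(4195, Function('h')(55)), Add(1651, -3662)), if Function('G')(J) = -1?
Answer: Rational(-50445935, 6) ≈ -8.4076e+6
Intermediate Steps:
Function('U')(S) = -5 (Function('U')(S) = Add(-4, -1) = -5)
X = Rational(-1, 6) (X = Mul(2, Pow(Add(-6, Add(-5, Mul(-1, 1))), -1)) = Mul(2, Pow(Add(-6, Add(-5, -1)), -1)) = Mul(2, Pow(Add(-6, -6), -1)) = Mul(2, Pow(-12, -1)) = Mul(2, Rational(-1, 12)) = Rational(-1, 6) ≈ -0.16667)
Function('h')(c) = Add(-5, Mul(Rational(-1, 6), c))
Mul(Add(4195, Function('h')(55)), Add(1651, -3662)) = Mul(Add(4195, Add(-5, Mul(Rational(-1, 6), 55))), Add(1651, -3662)) = Mul(Add(4195, Add(-5, Rational(-55, 6))), -2011) = Mul(Add(4195, Rational(-85, 6)), -2011) = Mul(Rational(25085, 6), -2011) = Rational(-50445935, 6)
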